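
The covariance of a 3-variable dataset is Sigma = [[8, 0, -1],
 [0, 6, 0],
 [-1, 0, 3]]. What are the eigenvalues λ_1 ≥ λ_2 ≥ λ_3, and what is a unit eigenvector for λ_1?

Step 1 — characteristic polynomial p(λ) = det(λI - Sigma) = λ³ - tr·λ² + c_1·λ - det, where tr = trace, c_1 = sum of the principal 2×2 minors, det = det(Sigma):
  tr = 8 + 6 + 3 = 17,
  c_1 = (8·6 - (0)²) + (8·3 - (-1)²) + (6·3 - (0)²) = 48 + 23 + 18 = 89,
  det = 8·(6·3 - (0)²) - (0)·((0)·3 - (0)·(-1)) + (-1)·((0)·(0) - 6·(-1)) = 8·(18) - (0)·(0) + (-1)·(6) = 138.
  So p(λ) = λ³ - 17λ² + 89λ - 138.
Step 2 — look for an integer root (rational root theorem: any rational root is an integer divisor of 138). Testing λ = 6:
  p(6) = 216 - 612 + 534 - 138 = 0  ✓
  Dividing out (λ - 6): p(λ) = (λ - 6)(λ² - 11λ + 23).
Step 3 — remaining eigenvalues from the quadratic λ² - 11λ + 23 = 0:
  Δ = 11² - 4·23 = 121 - 92 = 29,  λ = (11 ± √29)/2 = (11 ± 5.3852)/2 ≈ 8.1926 or 2.8074.
  Sorted: λ_1 = 8.1926,  λ_2 = 6,  λ_3 = 2.8074  (check: sum = 17 = tr ✓).

Step 4 — unit eigenvector for λ_1 ≈ 8.1926: v spans the null space of (Sigma - λ_1 I), whose rows are
  r_1 = (-0.1926, 0, -1),  r_2 = (0, -2.1926, 0),  r_3 = (-1, 0, -5.1926).
  v is orthogonal to every row, so take v ∝ r_1 × r_2 = ((0)·(0) - (-1)·(-2.1926), (-1)·(0) - (-0.1926)·(0), (-0.1926)·(-2.1926) - (0)·(0)) ≈ (-2.1926, 0, 0.4223).
  Rescale (multiply by -1 so the first nonzero entry is positive): u = (2.1926, 0, -0.4223).
  ||u|| = √((2.1926)² + (0)² + (-0.4223)²) = √(4.9857) ≈ 2.2329,  v_1 = u/||u|| ≈ (0.982, 0, -0.1891) (||v_1|| = 1).

λ_1 = 8.1926,  λ_2 = 6,  λ_3 = 2.8074;  v_1 ≈ (0.982, 0, -0.1891)


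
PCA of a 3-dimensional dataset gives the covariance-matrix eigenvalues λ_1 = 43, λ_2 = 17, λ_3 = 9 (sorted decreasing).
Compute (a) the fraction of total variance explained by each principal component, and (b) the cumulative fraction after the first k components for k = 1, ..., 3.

Step 1 — total variance = trace(Sigma) = Σ λ_i = 43 + 17 + 9 = 69.

Step 2 — fraction explained by component i = λ_i / Σ λ:
  PC1: 43/69 = 0.6232
  PC2: 17/69 = 0.2464
  PC3: 9/69 = 0.1304

Step 3 — cumulative fraction after k components = (λ_1 + ... + λ_k) / Σ λ:
  k = 1: 43/69 = 0.6232
  k = 2: (43 + 17)/69 = 60/69 = 0.8696
  k = 3: (43 + 17 + 9)/69 = 69/69 = 1

Summary (fraction, with percent):

explained: PC1 0.6232 (62.32%), PC2 0.2464 (24.64%), PC3 0.1304 (13.04%);  cumulative: 0.6232, 0.8696, 1


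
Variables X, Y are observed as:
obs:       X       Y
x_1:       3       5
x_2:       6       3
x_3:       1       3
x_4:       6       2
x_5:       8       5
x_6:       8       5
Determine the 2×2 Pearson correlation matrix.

Step 1 — column means:
  mean(X) = (3 + 6 + 1 + 6 + 8 + 8) / 6 = 32/6 = 5.3333
  mean(Y) = (5 + 3 + 3 + 2 + 5 + 5) / 6 = 23/6 = 3.8333

Step 2 — sample variances and covariances s[i,j] = (1/(n-1)) · Σ_k (x_{k,i} - mean_i) · (x_{k,j} - mean_j), with n-1 = 5:
  s[X,X] = ((-2.3333)·(-2.3333) + (0.6667)·(0.6667) + (-4.3333)·(-4.3333) + (0.6667)·(0.6667) + (2.6667)·(2.6667) + (2.6667)·(2.6667)) / 5 = 39.3333/5 = 7.8667
  s[X,Y] = ((-2.3333)·(1.1667) + (0.6667)·(-0.8333) + (-4.3333)·(-0.8333) + (0.6667)·(-1.8333) + (2.6667)·(1.1667) + (2.6667)·(1.1667)) / 5 = 5.3333/5 = 1.0667
  s[Y,Y] = ((1.1667)·(1.1667) + (-0.8333)·(-0.8333) + (-0.8333)·(-0.8333) + (-1.8333)·(-1.8333) + (1.1667)·(1.1667) + (1.1667)·(1.1667)) / 5 = 8.8333/5 = 1.7667
  Sample standard deviations s_i = √(s[i,i]):
  s(X) = √(7.8667) = 2.8048
  s(Y) = √(1.7667) = 1.3292

Step 3 — r_{ij} = s_{ij} / (s_i · s_j):
  r[X,X] = 1 (diagonal).
  r[X,Y] = 1.0667 / (2.8048 · 1.3292) = 1.0667 / 3.728 = 0.2861
  r[Y,Y] = 1 (diagonal).

R is symmetric with unit diagonal. Assembling:

R = [[1, 0.2861],
 [0.2861, 1]]


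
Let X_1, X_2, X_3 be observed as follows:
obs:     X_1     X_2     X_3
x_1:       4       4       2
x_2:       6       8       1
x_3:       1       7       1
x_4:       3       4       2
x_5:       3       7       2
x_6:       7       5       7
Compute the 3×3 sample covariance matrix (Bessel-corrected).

Step 1 — column means:
  mean(X_1) = (4 + 6 + 1 + 3 + 3 + 7) / 6 = 24/6 = 4
  mean(X_2) = (4 + 8 + 7 + 4 + 7 + 5) / 6 = 35/6 = 5.8333
  mean(X_3) = (2 + 1 + 1 + 2 + 2 + 7) / 6 = 15/6 = 2.5

Step 2 — sample covariance S[i,j] = (1/(n-1)) · Σ_k (x_{k,i} - mean_i) · (x_{k,j} - mean_j), with n-1 = 5.
  S[X_1,X_1] = ((0)·(0) + (2)·(2) + (-3)·(-3) + (-1)·(-1) + (-1)·(-1) + (3)·(3)) / 5 = 24/5 = 4.8
  S[X_1,X_2] = ((0)·(-1.8333) + (2)·(2.1667) + (-3)·(1.1667) + (-1)·(-1.8333) + (-1)·(1.1667) + (3)·(-0.8333)) / 5 = -1/5 = -0.2
  S[X_1,X_3] = ((0)·(-0.5) + (2)·(-1.5) + (-3)·(-1.5) + (-1)·(-0.5) + (-1)·(-0.5) + (3)·(4.5)) / 5 = 16/5 = 3.2
  S[X_2,X_2] = ((-1.8333)·(-1.8333) + (2.1667)·(2.1667) + (1.1667)·(1.1667) + (-1.8333)·(-1.8333) + (1.1667)·(1.1667) + (-0.8333)·(-0.8333)) / 5 = 14.8333/5 = 2.9667
  S[X_2,X_3] = ((-1.8333)·(-0.5) + (2.1667)·(-1.5) + (1.1667)·(-1.5) + (-1.8333)·(-0.5) + (1.1667)·(-0.5) + (-0.8333)·(4.5)) / 5 = -7.5/5 = -1.5
  S[X_3,X_3] = ((-0.5)·(-0.5) + (-1.5)·(-1.5) + (-1.5)·(-1.5) + (-0.5)·(-0.5) + (-0.5)·(-0.5) + (4.5)·(4.5)) / 5 = 25.5/5 = 5.1

S is symmetric (S[j,i] = S[i,j]). Assembling:

S = [[4.8, -0.2, 3.2],
 [-0.2, 2.9667, -1.5],
 [3.2, -1.5, 5.1]]


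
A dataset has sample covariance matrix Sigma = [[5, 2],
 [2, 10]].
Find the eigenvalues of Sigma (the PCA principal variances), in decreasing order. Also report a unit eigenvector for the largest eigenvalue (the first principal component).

Step 1 — characteristic polynomial of 2×2 Sigma:
  det(Sigma - λI) = λ² - trace · λ + det = 0.
  trace = 5 + 10 = 15, det = 5·10 - (2)² = 46.
Step 2 — discriminant:
  Δ = trace² - 4·det = 225 - 184 = 41.
Step 3 — eigenvalues:
  λ = (trace ± √Δ)/2 = (15 ± 6.4031)/2,
  λ_1 = 10.7016,  λ_2 = 4.2984.

Step 4 — unit eigenvector for λ_1: solve (Sigma - λ_1 I)v = 0. First row:
  (5 - 10.7016)·v_x + (2)·v_y = 0, i.e. (-5.7016)·v_x + (2)·v_y = 0,
  so v ∝ (b, λ_1 - a) = (2, 5.7016) = u.
  ||u|| = √((2)² + (5.7016)²) = √(36.5078) ≈ 6.0422,
  v_1 = u/||u|| ≈ (0.331, 0.9436) (||v_1|| = 1).

λ_1 = 10.7016,  λ_2 = 4.2984;  v_1 ≈ (0.331, 0.9436)


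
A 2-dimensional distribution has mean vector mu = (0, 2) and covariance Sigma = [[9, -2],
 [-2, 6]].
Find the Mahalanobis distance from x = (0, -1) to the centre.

Step 1 — centre the observation: (x - mu) = (0, -3).

Step 2 — invert Sigma. det(Sigma) = 9·6 - (-2)² = 50.
  Sigma^{-1} = (1/det) · [[d, -b], [-b, a]] = [[0.12, 0.04],
 [0.04, 0.18]].

Step 3 — form the quadratic (x - mu)^T · Sigma^{-1} · (x - mu):
  Sigma^{-1} · (x - mu) = (-0.12, -0.54).
  (x - mu)^T · [Sigma^{-1} · (x - mu)] = (0)·(-0.12) + (-3)·(-0.54) = 1.62.

Step 4 — take square root: d = √(1.62) ≈ 1.2728.

d(x, mu) = √(1.62) ≈ 1.2728


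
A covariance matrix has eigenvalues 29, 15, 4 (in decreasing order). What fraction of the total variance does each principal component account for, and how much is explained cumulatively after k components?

Step 1 — total variance = trace(Sigma) = Σ λ_i = 29 + 15 + 4 = 48.

Step 2 — fraction explained by component i = λ_i / Σ λ:
  PC1: 29/48 = 0.6042
  PC2: 15/48 = 0.3125
  PC3: 4/48 = 0.0833

Step 3 — cumulative fraction after k components = (λ_1 + ... + λ_k) / Σ λ:
  k = 1: 29/48 = 0.6042
  k = 2: (29 + 15)/48 = 44/48 = 0.9167
  k = 3: (29 + 15 + 4)/48 = 48/48 = 1

Summary (fraction, with percent):

explained: PC1 0.6042 (60.42%), PC2 0.3125 (31.25%), PC3 0.0833 (8.33%);  cumulative: 0.6042, 0.9167, 1


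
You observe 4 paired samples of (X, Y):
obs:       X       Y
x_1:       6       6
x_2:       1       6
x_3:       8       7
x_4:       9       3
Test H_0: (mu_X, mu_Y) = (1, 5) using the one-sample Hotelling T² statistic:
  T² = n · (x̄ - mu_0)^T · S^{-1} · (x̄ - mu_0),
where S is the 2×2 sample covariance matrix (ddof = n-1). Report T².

Step 1 — sample mean vector:
  mean(X) = (6 + 1 + 8 + 9) / 4 = 24/4 = 6
  mean(Y) = (6 + 6 + 7 + 3) / 4 = 22/4 = 5.5
  x̄ = (6, 5.5),  deviation x̄ - mu_0 = (6, 5.5) - (1, 5) = (5, 0.5).

Step 2 — sample covariance matrix, S[i,j] = (1/(n-1)) · Σ_k (x_{k,i} - mean_i) · (x_{k,j} - mean_j), divisor n-1 = 3:
  S[X,X] = ((0)·(0) + (-5)·(-5) + (2)·(2) + (3)·(3)) / 3 = 38/3 = 12.6667
  S[X,Y] = ((0)·(0.5) + (-5)·(0.5) + (2)·(1.5) + (3)·(-2.5)) / 3 = -7/3 = -2.3333
  S[Y,Y] = ((0.5)·(0.5) + (0.5)·(0.5) + (1.5)·(1.5) + (-2.5)·(-2.5)) / 3 = 9/3 = 3
  S = [[12.6667, -2.3333],
 [-2.3333, 3]].

Step 3 — invert S. det(S) = 12.6667·3 - (-2.3333)² = 32.5556.
  S^{-1} = (1/det) · [[d, -b], [-b, a]] = [[0.0922, 0.0717],
 [0.0717, 0.3891]].

Step 4 — quadratic form (x̄ - mu_0)^T · S^{-1} · (x̄ - mu_0):
  S^{-1} · (x̄ - mu_0) = (0.4966, 0.5529),
  (x̄ - mu_0)^T · [...] = (5)·(0.4966) + (0.5)·(0.5529) = 2.7594.

Step 5 — scale by n: T² = 4 · 2.7594 = 11.0375.

T² ≈ 11.0375


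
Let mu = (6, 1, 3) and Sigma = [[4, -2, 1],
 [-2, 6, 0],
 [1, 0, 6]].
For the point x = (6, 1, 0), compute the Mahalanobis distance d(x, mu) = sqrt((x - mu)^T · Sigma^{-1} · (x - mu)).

Step 1 — centre the observation: (x - mu) = (0, 0, -3).

Step 2 — invert Sigma (cofactor / det for 3×3, or solve directly):
  Sigma^{-1} = [[0.3158, 0.1053, -0.0526],
 [0.1053, 0.2018, -0.0175],
 [-0.0526, -0.0175, 0.1754]].

Step 3 — form the quadratic (x - mu)^T · Sigma^{-1} · (x - mu):
  Sigma^{-1} · (x - mu) = (0.1579, 0.0526, -0.5263).
  (x - mu)^T · [Sigma^{-1} · (x - mu)] = (0)·(0.1579) + (0)·(0.0526) + (-3)·(-0.5263) = 1.5789.

Step 4 — take square root: d = √(1.5789) ≈ 1.2566.

d(x, mu) = √(1.5789) ≈ 1.2566


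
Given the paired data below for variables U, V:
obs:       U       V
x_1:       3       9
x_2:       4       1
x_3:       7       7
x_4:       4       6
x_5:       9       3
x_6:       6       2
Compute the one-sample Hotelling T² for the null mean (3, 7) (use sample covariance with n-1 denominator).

Step 1 — sample mean vector:
  mean(U) = (3 + 4 + 7 + 4 + 9 + 6) / 6 = 33/6 = 5.5
  mean(V) = (9 + 1 + 7 + 6 + 3 + 2) / 6 = 28/6 = 4.6667
  x̄ = (5.5, 4.6667),  deviation x̄ - mu_0 = (5.5, 4.6667) - (3, 7) = (2.5, -2.3333).

Step 2 — sample covariance matrix, S[i,j] = (1/(n-1)) · Σ_k (x_{k,i} - mean_i) · (x_{k,j} - mean_j), divisor n-1 = 5:
  S[U,U] = ((-2.5)·(-2.5) + (-1.5)·(-1.5) + (1.5)·(1.5) + (-1.5)·(-1.5) + (3.5)·(3.5) + (0.5)·(0.5)) / 5 = 25.5/5 = 5.1
  S[U,V] = ((-2.5)·(4.3333) + (-1.5)·(-3.6667) + (1.5)·(2.3333) + (-1.5)·(1.3333) + (3.5)·(-1.6667) + (0.5)·(-2.6667)) / 5 = -11/5 = -2.2
  S[V,V] = ((4.3333)·(4.3333) + (-3.6667)·(-3.6667) + (2.3333)·(2.3333) + (1.3333)·(1.3333) + (-1.6667)·(-1.6667) + (-2.6667)·(-2.6667)) / 5 = 49.3333/5 = 9.8667
  S = [[5.1, -2.2],
 [-2.2, 9.8667]].

Step 3 — invert S. det(S) = 5.1·9.8667 - (-2.2)² = 45.48.
  S^{-1} = (1/det) · [[d, -b], [-b, a]] = [[0.2169, 0.0484],
 [0.0484, 0.1121]].

Step 4 — quadratic form (x̄ - mu_0)^T · S^{-1} · (x̄ - mu_0):
  S^{-1} · (x̄ - mu_0) = (0.4295, -0.1407),
  (x̄ - mu_0)^T · [...] = (2.5)·(0.4295) + (-2.3333)·(-0.1407) = 1.4021.

Step 5 — scale by n: T² = 6 · 1.4021 = 8.4125.

T² ≈ 8.4125


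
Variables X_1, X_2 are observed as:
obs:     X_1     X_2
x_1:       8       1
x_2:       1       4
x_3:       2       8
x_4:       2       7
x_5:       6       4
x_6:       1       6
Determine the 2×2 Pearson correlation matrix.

Step 1 — column means:
  mean(X_1) = (8 + 1 + 2 + 2 + 6 + 1) / 6 = 20/6 = 3.3333
  mean(X_2) = (1 + 4 + 8 + 7 + 4 + 6) / 6 = 30/6 = 5

Step 2 — sample variances and covariances s[i,j] = (1/(n-1)) · Σ_k (x_{k,i} - mean_i) · (x_{k,j} - mean_j), with n-1 = 5:
  s[X_1,X_1] = ((4.6667)·(4.6667) + (-2.3333)·(-2.3333) + (-1.3333)·(-1.3333) + (-1.3333)·(-1.3333) + (2.6667)·(2.6667) + (-2.3333)·(-2.3333)) / 5 = 43.3333/5 = 8.6667
  s[X_1,X_2] = ((4.6667)·(-4) + (-2.3333)·(-1) + (-1.3333)·(3) + (-1.3333)·(2) + (2.6667)·(-1) + (-2.3333)·(1)) / 5 = -28/5 = -5.6
  s[X_2,X_2] = ((-4)·(-4) + (-1)·(-1) + (3)·(3) + (2)·(2) + (-1)·(-1) + (1)·(1)) / 5 = 32/5 = 6.4
  Sample standard deviations s_i = √(s[i,i]):
  s(X_1) = √(8.6667) = 2.9439
  s(X_2) = √(6.4) = 2.5298

Step 3 — r_{ij} = s_{ij} / (s_i · s_j):
  r[X_1,X_1] = 1 (diagonal).
  r[X_1,X_2] = -5.6 / (2.9439 · 2.5298) = -5.6 / 7.4476 = -0.7519
  r[X_2,X_2] = 1 (diagonal).

R is symmetric with unit diagonal. Assembling:

R = [[1, -0.7519],
 [-0.7519, 1]]


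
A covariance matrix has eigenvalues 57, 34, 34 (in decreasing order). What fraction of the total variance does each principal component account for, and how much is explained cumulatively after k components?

Step 1 — total variance = trace(Sigma) = Σ λ_i = 57 + 34 + 34 = 125.

Step 2 — fraction explained by component i = λ_i / Σ λ:
  PC1: 57/125 = 0.456
  PC2: 34/125 = 0.272
  PC3: 34/125 = 0.272

Step 3 — cumulative fraction after k components = (λ_1 + ... + λ_k) / Σ λ:
  k = 1: 57/125 = 0.456
  k = 2: (57 + 34)/125 = 91/125 = 0.728
  k = 3: (57 + 34 + 34)/125 = 125/125 = 1

Summary (fraction, with percent):

explained: PC1 0.456 (45.6%), PC2 0.272 (27.2%), PC3 0.272 (27.2%);  cumulative: 0.456, 0.728, 1


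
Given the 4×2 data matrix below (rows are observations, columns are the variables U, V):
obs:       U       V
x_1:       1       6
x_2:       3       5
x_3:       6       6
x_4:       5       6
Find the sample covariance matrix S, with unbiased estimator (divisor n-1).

Step 1 — column means:
  mean(U) = (1 + 3 + 6 + 5) / 4 = 15/4 = 3.75
  mean(V) = (6 + 5 + 6 + 6) / 4 = 23/4 = 5.75

Step 2 — sample covariance S[i,j] = (1/(n-1)) · Σ_k (x_{k,i} - mean_i) · (x_{k,j} - mean_j), with n-1 = 3.
  S[U,U] = ((-2.75)·(-2.75) + (-0.75)·(-0.75) + (2.25)·(2.25) + (1.25)·(1.25)) / 3 = 14.75/3 = 4.9167
  S[U,V] = ((-2.75)·(0.25) + (-0.75)·(-0.75) + (2.25)·(0.25) + (1.25)·(0.25)) / 3 = 0.75/3 = 0.25
  S[V,V] = ((0.25)·(0.25) + (-0.75)·(-0.75) + (0.25)·(0.25) + (0.25)·(0.25)) / 3 = 0.75/3 = 0.25

S is symmetric (S[j,i] = S[i,j]). Assembling:

S = [[4.9167, 0.25],
 [0.25, 0.25]]


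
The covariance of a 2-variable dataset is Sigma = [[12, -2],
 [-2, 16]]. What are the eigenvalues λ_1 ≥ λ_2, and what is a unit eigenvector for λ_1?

Step 1 — characteristic polynomial of 2×2 Sigma:
  det(Sigma - λI) = λ² - trace · λ + det = 0.
  trace = 12 + 16 = 28, det = 12·16 - (-2)² = 188.
Step 2 — discriminant:
  Δ = trace² - 4·det = 784 - 752 = 32.
Step 3 — eigenvalues:
  λ = (trace ± √Δ)/2 = (28 ± 5.6569)/2,
  λ_1 = 16.8284,  λ_2 = 11.1716.

Step 4 — unit eigenvector for λ_1: solve (Sigma - λ_1 I)v = 0. First row:
  (12 - 16.8284)·v_x + (-2)·v_y = 0, i.e. (-4.8284)·v_x + (-2)·v_y = 0,
  so v ∝ (b, λ_1 - a) = (-2, 4.8284); multiply by -1 so the first entry is positive: u = (2, -4.8284).
  ||u|| = √((2)² + (-4.8284)²) = √(27.3137) ≈ 5.2263,
  v_1 = u/||u|| ≈ (0.3827, -0.9239) (||v_1|| = 1).

λ_1 = 16.8284,  λ_2 = 11.1716;  v_1 ≈ (0.3827, -0.9239)


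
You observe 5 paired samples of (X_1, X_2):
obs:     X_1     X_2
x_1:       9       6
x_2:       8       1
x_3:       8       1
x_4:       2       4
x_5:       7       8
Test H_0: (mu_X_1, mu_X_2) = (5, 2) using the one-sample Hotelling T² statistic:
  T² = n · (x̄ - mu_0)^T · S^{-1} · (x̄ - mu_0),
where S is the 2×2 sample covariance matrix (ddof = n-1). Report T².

Step 1 — sample mean vector:
  mean(X_1) = (9 + 8 + 8 + 2 + 7) / 5 = 34/5 = 6.8
  mean(X_2) = (6 + 1 + 1 + 4 + 8) / 5 = 20/5 = 4
  x̄ = (6.8, 4),  deviation x̄ - mu_0 = (6.8, 4) - (5, 2) = (1.8, 2).

Step 2 — sample covariance matrix, S[i,j] = (1/(n-1)) · Σ_k (x_{k,i} - mean_i) · (x_{k,j} - mean_j), divisor n-1 = 4:
  S[X_1,X_1] = ((2.2)·(2.2) + (1.2)·(1.2) + (1.2)·(1.2) + (-4.8)·(-4.8) + (0.2)·(0.2)) / 4 = 30.8/4 = 7.7
  S[X_1,X_2] = ((2.2)·(2) + (1.2)·(-3) + (1.2)·(-3) + (-4.8)·(0) + (0.2)·(4)) / 4 = -2/4 = -0.5
  S[X_2,X_2] = ((2)·(2) + (-3)·(-3) + (-3)·(-3) + (0)·(0) + (4)·(4)) / 4 = 38/4 = 9.5
  S = [[7.7, -0.5],
 [-0.5, 9.5]].

Step 3 — invert S. det(S) = 7.7·9.5 - (-0.5)² = 72.9.
  S^{-1} = (1/det) · [[d, -b], [-b, a]] = [[0.1303, 0.0069],
 [0.0069, 0.1056]].

Step 4 — quadratic form (x̄ - mu_0)^T · S^{-1} · (x̄ - mu_0):
  S^{-1} · (x̄ - mu_0) = (0.2483, 0.2236),
  (x̄ - mu_0)^T · [...] = (1.8)·(0.2483) + (2)·(0.2236) = 0.8941.

Step 5 — scale by n: T² = 5 · 0.8941 = 4.4705.

T² ≈ 4.4705


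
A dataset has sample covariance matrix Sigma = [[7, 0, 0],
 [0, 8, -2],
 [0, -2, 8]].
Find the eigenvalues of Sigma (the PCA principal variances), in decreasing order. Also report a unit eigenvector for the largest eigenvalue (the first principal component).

Step 1 — characteristic polynomial p(λ) = det(λI - Sigma) = λ³ - tr·λ² + c_1·λ - det, where tr = trace, c_1 = sum of the principal 2×2 minors, det = det(Sigma):
  tr = 7 + 8 + 8 = 23,
  c_1 = (7·8 - (0)²) + (7·8 - (0)²) + (8·8 - (-2)²) = 56 + 56 + 60 = 172,
  det = 7·(8·8 - (-2)²) - (0)·((0)·8 - (-2)·(0)) + (0)·((0)·(-2) - 8·(0)) = 7·(60) - (0)·(0) + (0)·(0) = 420.
  So p(λ) = λ³ - 23λ² + 172λ - 420.
Step 2 — look for an integer root (rational root theorem: any rational root is an integer divisor of 420). Testing λ = 6:
  p(6) = 216 - 828 + 1032 - 420 = 0  ✓
  Dividing out (λ - 6): p(λ) = (λ - 6)(λ² - 17λ + 70).
Step 3 — remaining eigenvalues from the quadratic λ² - 17λ + 70 = 0:
  Δ = 17² - 4·70 = 289 - 280 = 9,  λ = (17 ± √9)/2 = (17 ± 3)/2 = 10 or 7.
  Sorted: λ_1 = 10,  λ_2 = 7,  λ_3 = 6  (check: sum = 23 = tr ✓).

Step 4 — unit eigenvector for λ_1 = 10: v spans the null space of (Sigma - λ_1 I), whose rows are
  r_1 = (-3, 0, 0),  r_2 = (0, -2, -2),  r_3 = (0, -2, -2).
  v is orthogonal to every row, so take v ∝ r_1 × r_2 = ((0)·(-2) - (0)·(-2), (0)·(0) - (-3)·(-2), (-3)·(-2) - (0)·(0)) = (0, -6, 6).
  Rescale (divide by 6; multiply by -1 so the first nonzero entry is positive): u = (0, 1, -1).
  ||u|| = √((0)² + (1)² + (-1)²) = √(2) ≈ 1.4142,  v_1 = u/||u|| ≈ (0, 0.7071, -0.7071) (||v_1|| = 1).

λ_1 = 10,  λ_2 = 7,  λ_3 = 6;  v_1 ≈ (0, 0.7071, -0.7071)


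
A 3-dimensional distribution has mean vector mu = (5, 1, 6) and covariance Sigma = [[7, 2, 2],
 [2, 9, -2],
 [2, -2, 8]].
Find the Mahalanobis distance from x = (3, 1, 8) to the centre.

Step 1 — centre the observation: (x - mu) = (-2, 0, 2).

Step 2 — invert Sigma (cofactor / det for 3×3, or solve directly):
  Sigma^{-1} = [[0.1735, -0.051, -0.0561],
 [-0.051, 0.1327, 0.0459],
 [-0.0561, 0.0459, 0.1505]].

Step 3 — form the quadratic (x - mu)^T · Sigma^{-1} · (x - mu):
  Sigma^{-1} · (x - mu) = (-0.4592, 0.1939, 0.4133).
  (x - mu)^T · [Sigma^{-1} · (x - mu)] = (-2)·(-0.4592) + (0)·(0.1939) + (2)·(0.4133) = 1.7449.

Step 4 — take square root: d = √(1.7449) ≈ 1.3209.

d(x, mu) = √(1.7449) ≈ 1.3209


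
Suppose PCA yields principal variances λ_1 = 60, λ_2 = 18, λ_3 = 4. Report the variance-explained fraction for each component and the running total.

Step 1 — total variance = trace(Sigma) = Σ λ_i = 60 + 18 + 4 = 82.

Step 2 — fraction explained by component i = λ_i / Σ λ:
  PC1: 60/82 = 0.7317
  PC2: 18/82 = 0.2195
  PC3: 4/82 = 0.0488

Step 3 — cumulative fraction after k components = (λ_1 + ... + λ_k) / Σ λ:
  k = 1: 60/82 = 0.7317
  k = 2: (60 + 18)/82 = 78/82 = 0.9512
  k = 3: (60 + 18 + 4)/82 = 82/82 = 1

Summary (fraction, with percent):

explained: PC1 0.7317 (73.17%), PC2 0.2195 (21.95%), PC3 0.0488 (4.88%);  cumulative: 0.7317, 0.9512, 1


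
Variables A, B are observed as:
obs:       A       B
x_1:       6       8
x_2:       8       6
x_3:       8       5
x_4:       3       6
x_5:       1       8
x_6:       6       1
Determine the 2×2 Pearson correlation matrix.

Step 1 — column means:
  mean(A) = (6 + 8 + 8 + 3 + 1 + 6) / 6 = 32/6 = 5.3333
  mean(B) = (8 + 6 + 5 + 6 + 8 + 1) / 6 = 34/6 = 5.6667

Step 2 — sample variances and covariances s[i,j] = (1/(n-1)) · Σ_k (x_{k,i} - mean_i) · (x_{k,j} - mean_j), with n-1 = 5:
  s[A,A] = ((0.6667)·(0.6667) + (2.6667)·(2.6667) + (2.6667)·(2.6667) + (-2.3333)·(-2.3333) + (-4.3333)·(-4.3333) + (0.6667)·(0.6667)) / 5 = 39.3333/5 = 7.8667
  s[A,B] = ((0.6667)·(2.3333) + (2.6667)·(0.3333) + (2.6667)·(-0.6667) + (-2.3333)·(0.3333) + (-4.3333)·(2.3333) + (0.6667)·(-4.6667)) / 5 = -13.3333/5 = -2.6667
  s[B,B] = ((2.3333)·(2.3333) + (0.3333)·(0.3333) + (-0.6667)·(-0.6667) + (0.3333)·(0.3333) + (2.3333)·(2.3333) + (-4.6667)·(-4.6667)) / 5 = 33.3333/5 = 6.6667
  Sample standard deviations s_i = √(s[i,i]):
  s(A) = √(7.8667) = 2.8048
  s(B) = √(6.6667) = 2.582

Step 3 — r_{ij} = s_{ij} / (s_i · s_j):
  r[A,A] = 1 (diagonal).
  r[A,B] = -2.6667 / (2.8048 · 2.582) = -2.6667 / 7.2419 = -0.3682
  r[B,B] = 1 (diagonal).

R is symmetric with unit diagonal. Assembling:

R = [[1, -0.3682],
 [-0.3682, 1]]


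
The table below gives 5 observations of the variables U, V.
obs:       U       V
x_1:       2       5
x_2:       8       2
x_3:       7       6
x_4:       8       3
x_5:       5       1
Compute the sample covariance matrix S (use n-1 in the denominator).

Step 1 — column means:
  mean(U) = (2 + 8 + 7 + 8 + 5) / 5 = 30/5 = 6
  mean(V) = (5 + 2 + 6 + 3 + 1) / 5 = 17/5 = 3.4

Step 2 — sample covariance S[i,j] = (1/(n-1)) · Σ_k (x_{k,i} - mean_i) · (x_{k,j} - mean_j), with n-1 = 4.
  S[U,U] = ((-4)·(-4) + (2)·(2) + (1)·(1) + (2)·(2) + (-1)·(-1)) / 4 = 26/4 = 6.5
  S[U,V] = ((-4)·(1.6) + (2)·(-1.4) + (1)·(2.6) + (2)·(-0.4) + (-1)·(-2.4)) / 4 = -5/4 = -1.25
  S[V,V] = ((1.6)·(1.6) + (-1.4)·(-1.4) + (2.6)·(2.6) + (-0.4)·(-0.4) + (-2.4)·(-2.4)) / 4 = 17.2/4 = 4.3

S is symmetric (S[j,i] = S[i,j]). Assembling:

S = [[6.5, -1.25],
 [-1.25, 4.3]]


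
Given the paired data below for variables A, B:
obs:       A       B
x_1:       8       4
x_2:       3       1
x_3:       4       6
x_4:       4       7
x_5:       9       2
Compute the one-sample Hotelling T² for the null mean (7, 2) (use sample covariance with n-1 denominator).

Step 1 — sample mean vector:
  mean(A) = (8 + 3 + 4 + 4 + 9) / 5 = 28/5 = 5.6
  mean(B) = (4 + 1 + 6 + 7 + 2) / 5 = 20/5 = 4
  x̄ = (5.6, 4),  deviation x̄ - mu_0 = (5.6, 4) - (7, 2) = (-1.4, 2).

Step 2 — sample covariance matrix, S[i,j] = (1/(n-1)) · Σ_k (x_{k,i} - mean_i) · (x_{k,j} - mean_j), divisor n-1 = 4:
  S[A,A] = ((2.4)·(2.4) + (-2.6)·(-2.6) + (-1.6)·(-1.6) + (-1.6)·(-1.6) + (3.4)·(3.4)) / 4 = 29.2/4 = 7.3
  S[A,B] = ((2.4)·(0) + (-2.6)·(-3) + (-1.6)·(2) + (-1.6)·(3) + (3.4)·(-2)) / 4 = -7/4 = -1.75
  S[B,B] = ((0)·(0) + (-3)·(-3) + (2)·(2) + (3)·(3) + (-2)·(-2)) / 4 = 26/4 = 6.5
  S = [[7.3, -1.75],
 [-1.75, 6.5]].

Step 3 — invert S. det(S) = 7.3·6.5 - (-1.75)² = 44.3875.
  S^{-1} = (1/det) · [[d, -b], [-b, a]] = [[0.1464, 0.0394],
 [0.0394, 0.1645]].

Step 4 — quadratic form (x̄ - mu_0)^T · S^{-1} · (x̄ - mu_0):
  S^{-1} · (x̄ - mu_0) = (-0.1262, 0.2737),
  (x̄ - mu_0)^T · [...] = (-1.4)·(-0.1262) + (2)·(0.2737) = 0.7241.

Step 5 — scale by n: T² = 5 · 0.7241 = 3.6204.

T² ≈ 3.6204


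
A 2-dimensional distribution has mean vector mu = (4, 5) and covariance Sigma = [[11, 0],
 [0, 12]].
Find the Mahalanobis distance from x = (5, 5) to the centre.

Step 1 — centre the observation: (x - mu) = (1, 0).

Step 2 — invert Sigma. det(Sigma) = 11·12 - (0)² = 132.
  Sigma^{-1} = (1/det) · [[d, -b], [-b, a]] = [[0.0909, 0],
 [0, 0.0833]].

Step 3 — form the quadratic (x - mu)^T · Sigma^{-1} · (x - mu):
  Sigma^{-1} · (x - mu) = (0.0909, 0).
  (x - mu)^T · [Sigma^{-1} · (x - mu)] = (1)·(0.0909) + (0)·(0) = 0.0909.

Step 4 — take square root: d = √(0.0909) ≈ 0.3015.

d(x, mu) = √(0.0909) ≈ 0.3015


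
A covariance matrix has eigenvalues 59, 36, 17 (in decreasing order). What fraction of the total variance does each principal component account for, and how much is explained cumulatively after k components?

Step 1 — total variance = trace(Sigma) = Σ λ_i = 59 + 36 + 17 = 112.

Step 2 — fraction explained by component i = λ_i / Σ λ:
  PC1: 59/112 = 0.5268
  PC2: 36/112 = 0.3214
  PC3: 17/112 = 0.1518

Step 3 — cumulative fraction after k components = (λ_1 + ... + λ_k) / Σ λ:
  k = 1: 59/112 = 0.5268
  k = 2: (59 + 36)/112 = 95/112 = 0.8482
  k = 3: (59 + 36 + 17)/112 = 112/112 = 1

Summary (fraction, with percent):

explained: PC1 0.5268 (52.68%), PC2 0.3214 (32.14%), PC3 0.1518 (15.18%);  cumulative: 0.5268, 0.8482, 1


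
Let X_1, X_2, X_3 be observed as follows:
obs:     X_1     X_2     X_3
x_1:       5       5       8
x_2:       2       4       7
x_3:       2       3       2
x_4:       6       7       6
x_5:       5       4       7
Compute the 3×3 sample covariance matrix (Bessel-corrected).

Step 1 — column means:
  mean(X_1) = (5 + 2 + 2 + 6 + 5) / 5 = 20/5 = 4
  mean(X_2) = (5 + 4 + 3 + 7 + 4) / 5 = 23/5 = 4.6
  mean(X_3) = (8 + 7 + 2 + 6 + 7) / 5 = 30/5 = 6

Step 2 — sample covariance S[i,j] = (1/(n-1)) · Σ_k (x_{k,i} - mean_i) · (x_{k,j} - mean_j), with n-1 = 4.
  S[X_1,X_1] = ((1)·(1) + (-2)·(-2) + (-2)·(-2) + (2)·(2) + (1)·(1)) / 4 = 14/4 = 3.5
  S[X_1,X_2] = ((1)·(0.4) + (-2)·(-0.6) + (-2)·(-1.6) + (2)·(2.4) + (1)·(-0.6)) / 4 = 9/4 = 2.25
  S[X_1,X_3] = ((1)·(2) + (-2)·(1) + (-2)·(-4) + (2)·(0) + (1)·(1)) / 4 = 9/4 = 2.25
  S[X_2,X_2] = ((0.4)·(0.4) + (-0.6)·(-0.6) + (-1.6)·(-1.6) + (2.4)·(2.4) + (-0.6)·(-0.6)) / 4 = 9.2/4 = 2.3
  S[X_2,X_3] = ((0.4)·(2) + (-0.6)·(1) + (-1.6)·(-4) + (2.4)·(0) + (-0.6)·(1)) / 4 = 6/4 = 1.5
  S[X_3,X_3] = ((2)·(2) + (1)·(1) + (-4)·(-4) + (0)·(0) + (1)·(1)) / 4 = 22/4 = 5.5

S is symmetric (S[j,i] = S[i,j]). Assembling:

S = [[3.5, 2.25, 2.25],
 [2.25, 2.3, 1.5],
 [2.25, 1.5, 5.5]]


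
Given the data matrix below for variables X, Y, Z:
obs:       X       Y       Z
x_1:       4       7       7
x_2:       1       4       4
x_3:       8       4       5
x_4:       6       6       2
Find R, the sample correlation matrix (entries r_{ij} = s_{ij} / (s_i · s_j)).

Step 1 — column means:
  mean(X) = (4 + 1 + 8 + 6) / 4 = 19/4 = 4.75
  mean(Y) = (7 + 4 + 4 + 6) / 4 = 21/4 = 5.25
  mean(Z) = (7 + 4 + 5 + 2) / 4 = 18/4 = 4.5

Step 2 — sample variances and covariances s[i,j] = (1/(n-1)) · Σ_k (x_{k,i} - mean_i) · (x_{k,j} - mean_j), with n-1 = 3:
  s[X,X] = ((-0.75)·(-0.75) + (-3.75)·(-3.75) + (3.25)·(3.25) + (1.25)·(1.25)) / 3 = 26.75/3 = 8.9167
  s[X,Y] = ((-0.75)·(1.75) + (-3.75)·(-1.25) + (3.25)·(-1.25) + (1.25)·(0.75)) / 3 = 0.25/3 = 0.0833
  s[X,Z] = ((-0.75)·(2.5) + (-3.75)·(-0.5) + (3.25)·(0.5) + (1.25)·(-2.5)) / 3 = -1.5/3 = -0.5
  s[Y,Y] = ((1.75)·(1.75) + (-1.25)·(-1.25) + (-1.25)·(-1.25) + (0.75)·(0.75)) / 3 = 6.75/3 = 2.25
  s[Y,Z] = ((1.75)·(2.5) + (-1.25)·(-0.5) + (-1.25)·(0.5) + (0.75)·(-2.5)) / 3 = 2.5/3 = 0.8333
  s[Z,Z] = ((2.5)·(2.5) + (-0.5)·(-0.5) + (0.5)·(0.5) + (-2.5)·(-2.5)) / 3 = 13/3 = 4.3333
  Sample standard deviations s_i = √(s[i,i]):
  s(X) = √(8.9167) = 2.9861
  s(Y) = √(2.25) = 1.5
  s(Z) = √(4.3333) = 2.0817

Step 3 — r_{ij} = s_{ij} / (s_i · s_j):
  r[X,X] = 1 (diagonal).
  r[X,Y] = 0.0833 / (2.9861 · 1.5) = 0.0833 / 4.4791 = 0.0186
  r[X,Z] = -0.5 / (2.9861 · 2.0817) = -0.5 / 6.216 = -0.0804
  r[Y,Y] = 1 (diagonal).
  r[Y,Z] = 0.8333 / (1.5 · 2.0817) = 0.8333 / 3.1225 = 0.2669
  r[Z,Z] = 1 (diagonal).

R is symmetric with unit diagonal. Assembling:

R = [[1, 0.0186, -0.0804],
 [0.0186, 1, 0.2669],
 [-0.0804, 0.2669, 1]]


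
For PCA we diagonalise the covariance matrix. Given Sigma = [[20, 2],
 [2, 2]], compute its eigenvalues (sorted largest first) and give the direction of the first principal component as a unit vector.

Step 1 — characteristic polynomial of 2×2 Sigma:
  det(Sigma - λI) = λ² - trace · λ + det = 0.
  trace = 20 + 2 = 22, det = 20·2 - (2)² = 36.
Step 2 — discriminant:
  Δ = trace² - 4·det = 484 - 144 = 340.
Step 3 — eigenvalues:
  λ = (trace ± √Δ)/2 = (22 ± 18.4391)/2,
  λ_1 = 20.2195,  λ_2 = 1.7805.

Step 4 — unit eigenvector for λ_1: solve (Sigma - λ_1 I)v = 0. First row:
  (20 - 20.2195)·v_x + (2)·v_y = 0, i.e. (-0.2195)·v_x + (2)·v_y = 0,
  so v ∝ (b, λ_1 - a) = (2, 0.2195) = u.
  ||u|| = √((2)² + (0.2195)²) = √(4.0482) ≈ 2.012,
  v_1 = u/||u|| ≈ (0.994, 0.1091) (||v_1|| = 1).

λ_1 = 20.2195,  λ_2 = 1.7805;  v_1 ≈ (0.994, 0.1091)


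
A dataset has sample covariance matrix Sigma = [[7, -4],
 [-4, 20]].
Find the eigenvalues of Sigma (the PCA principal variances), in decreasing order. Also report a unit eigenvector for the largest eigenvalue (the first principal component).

Step 1 — characteristic polynomial of 2×2 Sigma:
  det(Sigma - λI) = λ² - trace · λ + det = 0.
  trace = 7 + 20 = 27, det = 7·20 - (-4)² = 124.
Step 2 — discriminant:
  Δ = trace² - 4·det = 729 - 496 = 233.
Step 3 — eigenvalues:
  λ = (trace ± √Δ)/2 = (27 ± 15.2643)/2,
  λ_1 = 21.1322,  λ_2 = 5.8678.

Step 4 — unit eigenvector for λ_1: solve (Sigma - λ_1 I)v = 0. First row:
  (7 - 21.1322)·v_x + (-4)·v_y = 0, i.e. (-14.1322)·v_x + (-4)·v_y = 0,
  so v ∝ (b, λ_1 - a) = (-4, 14.1322); multiply by -1 so the first entry is positive: u = (4, -14.1322).
  ||u|| = √((4)² + (-14.1322)²) = √(215.7182) ≈ 14.6873,
  v_1 = u/||u|| ≈ (0.2723, -0.9622) (||v_1|| = 1).

λ_1 = 21.1322,  λ_2 = 5.8678;  v_1 ≈ (0.2723, -0.9622)


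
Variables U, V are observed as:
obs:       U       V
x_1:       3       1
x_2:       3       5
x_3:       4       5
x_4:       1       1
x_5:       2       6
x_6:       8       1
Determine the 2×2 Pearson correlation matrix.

Step 1 — column means:
  mean(U) = (3 + 3 + 4 + 1 + 2 + 8) / 6 = 21/6 = 3.5
  mean(V) = (1 + 5 + 5 + 1 + 6 + 1) / 6 = 19/6 = 3.1667

Step 2 — sample variances and covariances s[i,j] = (1/(n-1)) · Σ_k (x_{k,i} - mean_i) · (x_{k,j} - mean_j), with n-1 = 5:
  s[U,U] = ((-0.5)·(-0.5) + (-0.5)·(-0.5) + (0.5)·(0.5) + (-2.5)·(-2.5) + (-1.5)·(-1.5) + (4.5)·(4.5)) / 5 = 29.5/5 = 5.9
  s[U,V] = ((-0.5)·(-2.1667) + (-0.5)·(1.8333) + (0.5)·(1.8333) + (-2.5)·(-2.1667) + (-1.5)·(2.8333) + (4.5)·(-2.1667)) / 5 = -7.5/5 = -1.5
  s[V,V] = ((-2.1667)·(-2.1667) + (1.8333)·(1.8333) + (1.8333)·(1.8333) + (-2.1667)·(-2.1667) + (2.8333)·(2.8333) + (-2.1667)·(-2.1667)) / 5 = 28.8333/5 = 5.7667
  Sample standard deviations s_i = √(s[i,i]):
  s(U) = √(5.9) = 2.429
  s(V) = √(5.7667) = 2.4014

Step 3 — r_{ij} = s_{ij} / (s_i · s_j):
  r[U,U] = 1 (diagonal).
  r[U,V] = -1.5 / (2.429 · 2.4014) = -1.5 / 5.833 = -0.2572
  r[V,V] = 1 (diagonal).

R is symmetric with unit diagonal. Assembling:

R = [[1, -0.2572],
 [-0.2572, 1]]


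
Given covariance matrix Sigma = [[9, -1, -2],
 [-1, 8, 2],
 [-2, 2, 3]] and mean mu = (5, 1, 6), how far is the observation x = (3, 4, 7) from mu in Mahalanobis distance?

Step 1 — centre the observation: (x - mu) = (-2, 3, 1).

Step 2 — invert Sigma (cofactor / det for 3×3, or solve directly):
  Sigma^{-1} = [[0.1307, -0.0065, 0.0915],
 [-0.0065, 0.1503, -0.1046],
 [0.0915, -0.1046, 0.4641]].

Step 3 — form the quadratic (x - mu)^T · Sigma^{-1} · (x - mu):
  Sigma^{-1} · (x - mu) = (-0.1895, 0.3595, -0.0327).
  (x - mu)^T · [Sigma^{-1} · (x - mu)] = (-2)·(-0.1895) + (3)·(0.3595) + (1)·(-0.0327) = 1.4248.

Step 4 — take square root: d = √(1.4248) ≈ 1.1937.

d(x, mu) = √(1.4248) ≈ 1.1937


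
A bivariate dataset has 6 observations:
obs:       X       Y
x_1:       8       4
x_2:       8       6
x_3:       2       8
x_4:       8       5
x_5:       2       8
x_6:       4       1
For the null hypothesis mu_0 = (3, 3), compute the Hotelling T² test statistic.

Step 1 — sample mean vector:
  mean(X) = (8 + 8 + 2 + 8 + 2 + 4) / 6 = 32/6 = 5.3333
  mean(Y) = (4 + 6 + 8 + 5 + 8 + 1) / 6 = 32/6 = 5.3333
  x̄ = (5.3333, 5.3333),  deviation x̄ - mu_0 = (5.3333, 5.3333) - (3, 3) = (2.3333, 2.3333).

Step 2 — sample covariance matrix, S[i,j] = (1/(n-1)) · Σ_k (x_{k,i} - mean_i) · (x_{k,j} - mean_j), divisor n-1 = 5:
  S[X,X] = ((2.6667)·(2.6667) + (2.6667)·(2.6667) + (-3.3333)·(-3.3333) + (2.6667)·(2.6667) + (-3.3333)·(-3.3333) + (-1.3333)·(-1.3333)) / 5 = 45.3333/5 = 9.0667
  S[X,Y] = ((2.6667)·(-1.3333) + (2.6667)·(0.6667) + (-3.3333)·(2.6667) + (2.6667)·(-0.3333) + (-3.3333)·(2.6667) + (-1.3333)·(-4.3333)) / 5 = -14.6667/5 = -2.9333
  S[Y,Y] = ((-1.3333)·(-1.3333) + (0.6667)·(0.6667) + (2.6667)·(2.6667) + (-0.3333)·(-0.3333) + (2.6667)·(2.6667) + (-4.3333)·(-4.3333)) / 5 = 35.3333/5 = 7.0667
  S = [[9.0667, -2.9333],
 [-2.9333, 7.0667]].

Step 3 — invert S. det(S) = 9.0667·7.0667 - (-2.9333)² = 55.4667.
  S^{-1} = (1/det) · [[d, -b], [-b, a]] = [[0.1274, 0.0529],
 [0.0529, 0.1635]].

Step 4 — quadratic form (x̄ - mu_0)^T · S^{-1} · (x̄ - mu_0):
  S^{-1} · (x̄ - mu_0) = (0.4207, 0.5048),
  (x̄ - mu_0)^T · [...] = (2.3333)·(0.4207) + (2.3333)·(0.5048) = 2.1595.

Step 5 — scale by n: T² = 6 · 2.1595 = 12.9567.

T² ≈ 12.9567


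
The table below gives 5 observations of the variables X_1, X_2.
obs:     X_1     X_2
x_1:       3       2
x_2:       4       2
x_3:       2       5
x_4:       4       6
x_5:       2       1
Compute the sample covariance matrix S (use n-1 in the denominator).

Step 1 — column means:
  mean(X_1) = (3 + 4 + 2 + 4 + 2) / 5 = 15/5 = 3
  mean(X_2) = (2 + 2 + 5 + 6 + 1) / 5 = 16/5 = 3.2

Step 2 — sample covariance S[i,j] = (1/(n-1)) · Σ_k (x_{k,i} - mean_i) · (x_{k,j} - mean_j), with n-1 = 4.
  S[X_1,X_1] = ((0)·(0) + (1)·(1) + (-1)·(-1) + (1)·(1) + (-1)·(-1)) / 4 = 4/4 = 1
  S[X_1,X_2] = ((0)·(-1.2) + (1)·(-1.2) + (-1)·(1.8) + (1)·(2.8) + (-1)·(-2.2)) / 4 = 2/4 = 0.5
  S[X_2,X_2] = ((-1.2)·(-1.2) + (-1.2)·(-1.2) + (1.8)·(1.8) + (2.8)·(2.8) + (-2.2)·(-2.2)) / 4 = 18.8/4 = 4.7

S is symmetric (S[j,i] = S[i,j]). Assembling:

S = [[1, 0.5],
 [0.5, 4.7]]


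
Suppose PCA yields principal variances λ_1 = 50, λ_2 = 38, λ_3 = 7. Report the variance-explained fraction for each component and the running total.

Step 1 — total variance = trace(Sigma) = Σ λ_i = 50 + 38 + 7 = 95.

Step 2 — fraction explained by component i = λ_i / Σ λ:
  PC1: 50/95 = 0.5263
  PC2: 38/95 = 0.4
  PC3: 7/95 = 0.0737

Step 3 — cumulative fraction after k components = (λ_1 + ... + λ_k) / Σ λ:
  k = 1: 50/95 = 0.5263
  k = 2: (50 + 38)/95 = 88/95 = 0.9263
  k = 3: (50 + 38 + 7)/95 = 95/95 = 1

Summary (fraction, with percent):

explained: PC1 0.5263 (52.63%), PC2 0.4 (40%), PC3 0.0737 (7.37%);  cumulative: 0.5263, 0.9263, 1


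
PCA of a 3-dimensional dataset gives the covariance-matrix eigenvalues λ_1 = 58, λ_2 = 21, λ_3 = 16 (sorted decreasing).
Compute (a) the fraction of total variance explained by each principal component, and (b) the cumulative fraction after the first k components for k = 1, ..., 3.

Step 1 — total variance = trace(Sigma) = Σ λ_i = 58 + 21 + 16 = 95.

Step 2 — fraction explained by component i = λ_i / Σ λ:
  PC1: 58/95 = 0.6105
  PC2: 21/95 = 0.2211
  PC3: 16/95 = 0.1684

Step 3 — cumulative fraction after k components = (λ_1 + ... + λ_k) / Σ λ:
  k = 1: 58/95 = 0.6105
  k = 2: (58 + 21)/95 = 79/95 = 0.8316
  k = 3: (58 + 21 + 16)/95 = 95/95 = 1

Summary (fraction, with percent):

explained: PC1 0.6105 (61.05%), PC2 0.2211 (22.11%), PC3 0.1684 (16.84%);  cumulative: 0.6105, 0.8316, 1


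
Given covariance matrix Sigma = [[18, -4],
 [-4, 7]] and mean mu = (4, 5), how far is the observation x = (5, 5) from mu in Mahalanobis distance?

Step 1 — centre the observation: (x - mu) = (1, 0).

Step 2 — invert Sigma. det(Sigma) = 18·7 - (-4)² = 110.
  Sigma^{-1} = (1/det) · [[d, -b], [-b, a]] = [[0.0636, 0.0364],
 [0.0364, 0.1636]].

Step 3 — form the quadratic (x - mu)^T · Sigma^{-1} · (x - mu):
  Sigma^{-1} · (x - mu) = (0.0636, 0.0364).
  (x - mu)^T · [Sigma^{-1} · (x - mu)] = (1)·(0.0636) + (0)·(0.0364) = 0.0636.

Step 4 — take square root: d = √(0.0636) ≈ 0.2523.

d(x, mu) = √(0.0636) ≈ 0.2523


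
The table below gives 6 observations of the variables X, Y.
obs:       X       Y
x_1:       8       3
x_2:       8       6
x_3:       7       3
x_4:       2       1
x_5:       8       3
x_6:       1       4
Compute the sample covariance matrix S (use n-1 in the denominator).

Step 1 — column means:
  mean(X) = (8 + 8 + 7 + 2 + 8 + 1) / 6 = 34/6 = 5.6667
  mean(Y) = (3 + 6 + 3 + 1 + 3 + 4) / 6 = 20/6 = 3.3333

Step 2 — sample covariance S[i,j] = (1/(n-1)) · Σ_k (x_{k,i} - mean_i) · (x_{k,j} - mean_j), with n-1 = 5.
  S[X,X] = ((2.3333)·(2.3333) + (2.3333)·(2.3333) + (1.3333)·(1.3333) + (-3.6667)·(-3.6667) + (2.3333)·(2.3333) + (-4.6667)·(-4.6667)) / 5 = 53.3333/5 = 10.6667
  S[X,Y] = ((2.3333)·(-0.3333) + (2.3333)·(2.6667) + (1.3333)·(-0.3333) + (-3.6667)·(-2.3333) + (2.3333)·(-0.3333) + (-4.6667)·(0.6667)) / 5 = 9.6667/5 = 1.9333
  S[Y,Y] = ((-0.3333)·(-0.3333) + (2.6667)·(2.6667) + (-0.3333)·(-0.3333) + (-2.3333)·(-2.3333) + (-0.3333)·(-0.3333) + (0.6667)·(0.6667)) / 5 = 13.3333/5 = 2.6667

S is symmetric (S[j,i] = S[i,j]). Assembling:

S = [[10.6667, 1.9333],
 [1.9333, 2.6667]]


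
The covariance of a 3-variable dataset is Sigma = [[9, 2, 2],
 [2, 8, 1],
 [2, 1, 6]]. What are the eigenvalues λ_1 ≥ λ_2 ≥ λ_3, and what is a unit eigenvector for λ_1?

Step 1 — characteristic polynomial p(λ) = det(λI - Sigma) = λ³ - tr·λ² + c_1·λ - det, where tr = trace, c_1 = sum of the principal 2×2 minors, det = det(Sigma):
  tr = 9 + 8 + 6 = 23,
  c_1 = (9·8 - (2)²) + (9·6 - (2)²) + (8·6 - (1)²) = 68 + 50 + 47 = 165,
  det = 9·(8·6 - (1)²) - (2)·((2)·6 - (1)·(2)) + (2)·((2)·(1) - 8·(2)) = 9·(47) - (2)·(10) + (2)·(-14) = 375.
  So p(λ) = λ³ - 23λ² + 165λ - 375.
Step 2 — look for an integer root (rational root theorem: any rational root is an integer divisor of 375). Testing λ = 5:
  p(5) = 125 - 575 + 825 - 375 = 0  ✓
  Dividing out (λ - 5): p(λ) = (λ - 5)(λ² - 18λ + 75).
Step 3 — remaining eigenvalues from the quadratic λ² - 18λ + 75 = 0:
  Δ = 18² - 4·75 = 324 - 300 = 24,  λ = (18 ± √24)/2 = (18 ± 4.899)/2 ≈ 11.4495 or 6.5505.
  Sorted: λ_1 = 11.4495,  λ_2 = 6.5505,  λ_3 = 5  (check: sum = 23 = tr ✓).

Step 4 — unit eigenvector for λ_1 ≈ 11.4495: v spans the null space of (Sigma - λ_1 I), whose rows are
  r_1 = (-2.4495, 2, 2),  r_2 = (2, -3.4495, 1),  r_3 = (2, 1, -5.4495).
  v is orthogonal to every row, so take v ∝ r_1 × r_2 = ((2)·(1) - (2)·(-3.4495), (2)·(2) - (-2.4495)·(1), (-2.4495)·(-3.4495) - (2)·(2)) ≈ (8.899, 6.4495, 4.4495).
  Let u = (8.899, 6.4495, 4.4495).
  ||u|| = √((8.899)² + (6.4495)² + (4.4495)²) = √(140.5857) ≈ 11.8569,  v_1 = u/||u|| ≈ (0.7505, 0.5439, 0.3753) (||v_1|| = 1).

λ_1 = 11.4495,  λ_2 = 6.5505,  λ_3 = 5;  v_1 ≈ (0.7505, 0.5439, 0.3753)


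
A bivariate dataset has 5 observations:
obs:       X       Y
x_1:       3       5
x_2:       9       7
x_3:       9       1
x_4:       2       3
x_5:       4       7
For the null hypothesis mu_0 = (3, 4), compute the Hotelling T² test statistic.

Step 1 — sample mean vector:
  mean(X) = (3 + 9 + 9 + 2 + 4) / 5 = 27/5 = 5.4
  mean(Y) = (5 + 7 + 1 + 3 + 7) / 5 = 23/5 = 4.6
  x̄ = (5.4, 4.6),  deviation x̄ - mu_0 = (5.4, 4.6) - (3, 4) = (2.4, 0.6).

Step 2 — sample covariance matrix, S[i,j] = (1/(n-1)) · Σ_k (x_{k,i} - mean_i) · (x_{k,j} - mean_j), divisor n-1 = 4:
  S[X,X] = ((-2.4)·(-2.4) + (3.6)·(3.6) + (3.6)·(3.6) + (-3.4)·(-3.4) + (-1.4)·(-1.4)) / 4 = 45.2/4 = 11.3
  S[X,Y] = ((-2.4)·(0.4) + (3.6)·(2.4) + (3.6)·(-3.6) + (-3.4)·(-1.6) + (-1.4)·(2.4)) / 4 = -3.2/4 = -0.8
  S[Y,Y] = ((0.4)·(0.4) + (2.4)·(2.4) + (-3.6)·(-3.6) + (-1.6)·(-1.6) + (2.4)·(2.4)) / 4 = 27.2/4 = 6.8
  S = [[11.3, -0.8],
 [-0.8, 6.8]].

Step 3 — invert S. det(S) = 11.3·6.8 - (-0.8)² = 76.2.
  S^{-1} = (1/det) · [[d, -b], [-b, a]] = [[0.0892, 0.0105],
 [0.0105, 0.1483]].

Step 4 — quadratic form (x̄ - mu_0)^T · S^{-1} · (x̄ - mu_0):
  S^{-1} · (x̄ - mu_0) = (0.2205, 0.1142),
  (x̄ - mu_0)^T · [...] = (2.4)·(0.2205) + (0.6)·(0.1142) = 0.5976.

Step 5 — scale by n: T² = 5 · 0.5976 = 2.9882.

T² ≈ 2.9882
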